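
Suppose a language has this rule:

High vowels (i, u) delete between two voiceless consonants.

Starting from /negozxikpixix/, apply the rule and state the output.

negozxkpxx

/i/ is a high vowel flanked by voiceless consonants /x/ and /k/, so it deletes.
/i/ is a high vowel flanked by voiceless consonants /p/ and /x/, so it deletes.
/i/ is a high vowel flanked by voiceless consonants /x/ and /x/, so it deletes.
Surface form: [negozxkpxx].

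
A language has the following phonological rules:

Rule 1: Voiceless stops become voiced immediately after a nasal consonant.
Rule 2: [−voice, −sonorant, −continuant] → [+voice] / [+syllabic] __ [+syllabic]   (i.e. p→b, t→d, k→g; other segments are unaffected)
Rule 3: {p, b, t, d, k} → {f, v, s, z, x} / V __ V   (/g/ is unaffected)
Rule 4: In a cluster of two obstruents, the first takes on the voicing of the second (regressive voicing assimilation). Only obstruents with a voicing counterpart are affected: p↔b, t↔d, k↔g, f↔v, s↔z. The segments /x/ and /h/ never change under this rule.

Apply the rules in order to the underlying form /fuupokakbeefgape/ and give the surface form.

fuuvogagbeevgave

Rule 1 (post-nasal voicing): no segment meets the environment; /fuupokakbeefgape/ is unchanged.
Rule 2 (intervocalic voicing): /p/ is a voiceless stop between vowels /u/ and /o/, so it voices to [b]. /k/ is a voiceless stop between vowels /o/ and /a/, so it voices to [g]. /p/ is a voiceless stop between vowels /a/ and /e/, so it voices to [b]. /fuupokakbeefgape/ → fuubogakbeefgabe.
Rule 3 (intervocalic spirantization): /b/ is a stop between vowels /u/ and /o/, so it spirantizes to the fricative [v]. /b/ is a stop between vowels /a/ and /e/, so it spirantizes to the fricative [v]. /fuubogakbeefgabe/ → fuuvogakbeefgave.
Rule 4 (regressive voicing assimilation): /k/ precedes the voiced obstruent /b/, so it voices to [g] by assimilation. /f/ precedes the voiced obstruent /g/, so it voices to [v] by assimilation. /fuuvogakbeefgave/ → fuuvogagbeevgave.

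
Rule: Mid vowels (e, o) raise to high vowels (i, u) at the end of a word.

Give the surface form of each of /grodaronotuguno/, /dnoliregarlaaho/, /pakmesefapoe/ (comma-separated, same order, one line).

grodaronotugunu, dnoliregarlaahu, pakmesefapoi

/grodaronotuguno/: /o/ is a mid vowel in word-final position, so it raises to [u]. → [grodaronotugunu].
/dnoliregarlaaho/: /o/ is a mid vowel in word-final position, so it raises to [u]. → [dnoliregarlaahu].
/pakmesefapoe/: /e/ is a mid vowel in word-final position, so it raises to [i]. → [pakmesefapoi].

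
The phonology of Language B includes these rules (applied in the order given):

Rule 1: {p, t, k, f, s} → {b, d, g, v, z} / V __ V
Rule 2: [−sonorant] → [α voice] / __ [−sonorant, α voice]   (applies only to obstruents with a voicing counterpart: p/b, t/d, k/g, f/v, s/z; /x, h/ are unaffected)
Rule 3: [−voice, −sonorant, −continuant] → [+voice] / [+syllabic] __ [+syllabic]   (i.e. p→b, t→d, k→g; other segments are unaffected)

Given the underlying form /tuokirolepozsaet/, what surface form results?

Rule 1 (intervocalic voicing): /k/ is a voiceless obstruent between vowels /o/ and /i/, so it voices to [g]. /p/ is a voiceless obstruent between vowels /e/ and /o/, so it voices to [b]. /tuokirolepozsaet/ → tuogirolebozsaet.
Rule 2 (regressive voicing assimilation): /z/ precedes the voiceless obstruent /s/, so it devoices to [s] by assimilation. /tuogirolebozsaet/ → tuogirolebossaet.
Rule 3 (intervocalic voicing): no segment meets the environment; /tuogirolebossaet/ is unchanged.

tuogirolebossaet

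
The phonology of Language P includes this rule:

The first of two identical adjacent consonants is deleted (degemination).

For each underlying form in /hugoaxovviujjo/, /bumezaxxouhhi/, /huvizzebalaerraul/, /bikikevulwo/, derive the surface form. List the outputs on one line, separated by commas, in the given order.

hugoaxoviujo, bumezaxouhi, huvizebalaeraul, bikikevulwo

/hugoaxovviujjo/: /vv/ is a geminate; the first /v/ deletes. /jj/ is a geminate; the first /j/ deletes. → [hugoaxoviujo].
/bumezaxxouhhi/: /xx/ is a geminate; the first /x/ deletes. /hh/ is a geminate; the first /h/ deletes. → [bumezaxouhi].
/huvizzebalaerraul/: /zz/ is a geminate; the first /z/ deletes. /rr/ is a geminate; the first /r/ deletes. → [huvizebalaeraul].
/bikikevulwo/: the rule's environment is not met; surfaces unchanged as [bikikevulwo].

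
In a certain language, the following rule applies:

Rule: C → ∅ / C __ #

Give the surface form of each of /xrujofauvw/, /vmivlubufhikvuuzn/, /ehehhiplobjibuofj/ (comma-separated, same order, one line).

/xrujofauvw/: /w/ is the second consonant of a word-final cluster /vw/, so it deletes. → [xrujofauv].
/vmivlubufhikvuuzn/: /n/ is the second consonant of a word-final cluster /zn/, so it deletes. → [vmivlubufhikvuuz].
/ehehhiplobjibuofj/: /j/ is the second consonant of a word-final cluster /fj/, so it deletes. → [ehehhiplobjibuof].

xrujofauv, vmivlubufhikvuuz, ehehhiplobjibuof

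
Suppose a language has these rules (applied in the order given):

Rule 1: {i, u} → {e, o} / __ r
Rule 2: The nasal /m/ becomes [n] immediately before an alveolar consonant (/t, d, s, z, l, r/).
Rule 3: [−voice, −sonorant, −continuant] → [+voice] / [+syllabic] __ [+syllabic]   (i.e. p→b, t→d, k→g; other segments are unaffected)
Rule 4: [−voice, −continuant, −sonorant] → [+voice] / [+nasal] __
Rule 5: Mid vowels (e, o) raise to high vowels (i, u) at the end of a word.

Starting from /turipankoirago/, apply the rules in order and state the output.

Rule 1 (pre-rhotic lowering): /u/ is a high vowel immediately before /r/, so it lowers to [o]. /i/ is a high vowel immediately before /r/, so it lowers to [e]. /turipankoirago/ → toripankoerago.
Rule 2 (nasal place assimilation): no segment meets the environment; /toripankoerago/ is unchanged.
Rule 3 (intervocalic voicing): /p/ is a voiceless stop between vowels /i/ and /a/, so it voices to [b]. /toripankoerago/ → toribankoerago.
Rule 4 (post-nasal voicing): /k/ is a voiceless stop immediately after the nasal /n/, so it voices to [g]. /toribankoerago/ → toribangoerago.
Rule 5 (final vowel raising): /o/ is a mid vowel in word-final position, so it raises to [u]. /toribangoerago/ → toribangoeragu.

toribangoeragu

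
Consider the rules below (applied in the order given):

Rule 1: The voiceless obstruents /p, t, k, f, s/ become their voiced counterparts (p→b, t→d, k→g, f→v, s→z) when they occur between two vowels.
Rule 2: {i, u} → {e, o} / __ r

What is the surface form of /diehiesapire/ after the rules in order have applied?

Rule 1 (intervocalic voicing): /s/ is a voiceless obstruent between vowels /e/ and /a/, so it voices to [z]. /p/ is a voiceless obstruent between vowels /a/ and /i/, so it voices to [b]. /diehiesapire/ → diehiezabire.
Rule 2 (pre-rhotic lowering): /i/ is a high vowel immediately before /r/, so it lowers to [e]. /diehiezabire/ → diehiezabere.

diehiezabere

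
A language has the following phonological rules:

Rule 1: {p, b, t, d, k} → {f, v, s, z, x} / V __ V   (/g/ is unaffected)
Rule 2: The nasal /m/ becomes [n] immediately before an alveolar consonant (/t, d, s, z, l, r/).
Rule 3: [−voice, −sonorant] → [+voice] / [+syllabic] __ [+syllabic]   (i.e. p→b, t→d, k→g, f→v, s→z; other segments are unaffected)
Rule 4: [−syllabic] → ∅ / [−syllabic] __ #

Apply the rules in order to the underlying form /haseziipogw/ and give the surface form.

hazeziivog

Rule 1 (intervocalic spirantization): /p/ is a stop between vowels /i/ and /o/, so it spirantizes to the fricative [f]. /haseziipogw/ → haseziifogw.
Rule 2 (nasal place assimilation): no segment meets the environment; /haseziifogw/ is unchanged.
Rule 3 (intervocalic voicing): /s/ is a voiceless obstruent between vowels /a/ and /e/, so it voices to [z]. /f/ is a voiceless obstruent between vowels /i/ and /o/, so it voices to [v]. /haseziifogw/ → hazeziivogw.
Rule 4 (final cluster simplification): /w/ is the second consonant of a word-final cluster /gw/, so it deletes. /hazeziivogw/ → hazeziivog.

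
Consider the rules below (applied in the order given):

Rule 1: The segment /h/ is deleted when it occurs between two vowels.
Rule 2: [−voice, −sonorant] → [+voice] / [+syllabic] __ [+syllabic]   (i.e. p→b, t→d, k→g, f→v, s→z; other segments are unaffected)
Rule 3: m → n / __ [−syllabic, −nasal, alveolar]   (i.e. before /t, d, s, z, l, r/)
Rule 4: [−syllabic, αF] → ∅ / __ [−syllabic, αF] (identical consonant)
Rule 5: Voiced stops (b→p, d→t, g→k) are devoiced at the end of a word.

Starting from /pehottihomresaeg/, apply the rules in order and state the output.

Rule 1 (intervocalic h-deletion): /h/ occurs between vowels /e/ and /o/, so it deletes. /h/ occurs between vowels /i/ and /o/, so it deletes. /pehottihomresaeg/ → peottiomresaeg.
Rule 2 (intervocalic voicing): /s/ is a voiceless obstruent between vowels /e/ and /a/, so it voices to [z]. /peottiomresaeg/ → peottiomrezaeg.
Rule 3 (nasal place assimilation): /m/ precedes the alveolar consonant /r/, so it assimilates in place to [n]. /peottiomrezaeg/ → peottionrezaeg.
Rule 4 (degemination): /tt/ is a geminate; the first /t/ deletes. /peottionrezaeg/ → peotionrezaeg.
Rule 5 (final devoicing): /g/ is a voiced stop in word-final position, so it devoices to [k]. /peotionrezaeg/ → peotionrezaek.

peotionrezaek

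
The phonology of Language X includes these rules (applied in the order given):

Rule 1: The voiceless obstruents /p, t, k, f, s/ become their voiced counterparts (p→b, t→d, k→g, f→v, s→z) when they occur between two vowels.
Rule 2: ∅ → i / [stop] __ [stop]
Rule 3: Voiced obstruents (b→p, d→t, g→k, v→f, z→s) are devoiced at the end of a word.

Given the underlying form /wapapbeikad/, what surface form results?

wabapibeigat

Rule 1 (intervocalic voicing): /p/ is a voiceless obstruent between vowels /a/ and /a/, so it voices to [b]. /k/ is a voiceless obstruent between vowels /i/ and /a/, so it voices to [g]. /wapapbeikad/ → wabapbeigad.
Rule 2 (stop-cluster i-epenthesis): /p/ and /b/ form a stop–stop cluster, so [i] is inserted between them. /wabapbeigad/ → wabapibeigad.
Rule 3 (final devoicing): /d/ is a voiced obstruent in word-final position, so it devoices to [t]. /wabapibeigad/ → wabapibeigat.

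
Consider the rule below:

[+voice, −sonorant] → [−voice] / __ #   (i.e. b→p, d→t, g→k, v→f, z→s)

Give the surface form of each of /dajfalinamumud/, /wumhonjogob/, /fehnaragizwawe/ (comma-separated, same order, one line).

/dajfalinamumud/: /d/ is a voiced obstruent in word-final position, so it devoices to [t]. → [dajfalinamumut].
/wumhonjogob/: /b/ is a voiced obstruent in word-final position, so it devoices to [p]. → [wumhonjogop].
/fehnaragizwawe/: the rule's environment is not met; surfaces unchanged as [fehnaragizwawe].

dajfalinamumut, wumhonjogop, fehnaragizwawe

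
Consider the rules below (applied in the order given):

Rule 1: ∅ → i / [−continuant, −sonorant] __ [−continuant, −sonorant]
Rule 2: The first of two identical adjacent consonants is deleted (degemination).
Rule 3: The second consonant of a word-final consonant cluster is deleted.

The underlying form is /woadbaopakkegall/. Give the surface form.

Rule 1 (stop-cluster i-epenthesis): /d/ and /b/ form a stop–stop cluster, so [i] is inserted between them. /k/ and /k/ form a stop–stop cluster, so [i] is inserted between them. /woadbaopakkegall/ → woadibaopakikegall.
Rule 2 (degemination): /ll/ is a geminate; the first /l/ deletes. /woadibaopakikegall/ → woadibaopakikegal.
Rule 3 (final cluster simplification): no segment meets the environment; /woadibaopakikegal/ is unchanged.

woadibaopakikegal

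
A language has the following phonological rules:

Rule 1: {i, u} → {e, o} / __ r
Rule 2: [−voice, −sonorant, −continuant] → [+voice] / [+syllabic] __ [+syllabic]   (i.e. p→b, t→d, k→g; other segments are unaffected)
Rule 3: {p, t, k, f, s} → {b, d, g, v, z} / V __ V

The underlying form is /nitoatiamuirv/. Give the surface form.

Rule 1 (pre-rhotic lowering): /i/ is a high vowel immediately before /r/, so it lowers to [e]. /nitoatiamuirv/ → nitoatiamuerv.
Rule 2 (intervocalic voicing): /t/ is a voiceless stop between vowels /i/ and /o/, so it voices to [d]. /t/ is a voiceless stop between vowels /a/ and /i/, so it voices to [d]. /nitoatiamuerv/ → nidoadiamuerv.
Rule 3 (intervocalic voicing): no segment meets the environment; /nidoadiamuerv/ is unchanged.

nidoadiamuerv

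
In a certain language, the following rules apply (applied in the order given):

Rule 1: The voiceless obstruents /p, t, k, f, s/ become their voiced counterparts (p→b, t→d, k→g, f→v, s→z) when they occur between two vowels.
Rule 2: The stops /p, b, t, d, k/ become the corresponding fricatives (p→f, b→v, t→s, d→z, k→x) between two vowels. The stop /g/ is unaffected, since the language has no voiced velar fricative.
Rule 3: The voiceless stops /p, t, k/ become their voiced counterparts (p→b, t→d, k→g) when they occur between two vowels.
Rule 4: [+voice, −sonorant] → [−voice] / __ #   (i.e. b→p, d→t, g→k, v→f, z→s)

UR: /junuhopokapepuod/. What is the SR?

junuhovogavevuot

Rule 1 (intervocalic voicing): /p/ is a voiceless obstruent between vowels /o/ and /o/, so it voices to [b]. /k/ is a voiceless obstruent between vowels /o/ and /a/, so it voices to [g]. /p/ is a voiceless obstruent between vowels /a/ and /e/, so it voices to [b]. /p/ is a voiceless obstruent between vowels /e/ and /u/, so it voices to [b]. /junuhopokapepuod/ → junuhobogabebuod.
Rule 2 (intervocalic spirantization): /b/ is a stop between vowels /o/ and /o/, so it spirantizes to the fricative [v]. /b/ is a stop between vowels /a/ and /e/, so it spirantizes to the fricative [v]. /b/ is a stop between vowels /e/ and /u/, so it spirantizes to the fricative [v]. /junuhobogabebuod/ → junuhovogavevuod.
Rule 3 (intervocalic voicing): no segment meets the environment; /junuhovogavevuod/ is unchanged.
Rule 4 (final devoicing): /d/ is a voiced obstruent in word-final position, so it devoices to [t]. /junuhovogavevuod/ → junuhovogavevuot.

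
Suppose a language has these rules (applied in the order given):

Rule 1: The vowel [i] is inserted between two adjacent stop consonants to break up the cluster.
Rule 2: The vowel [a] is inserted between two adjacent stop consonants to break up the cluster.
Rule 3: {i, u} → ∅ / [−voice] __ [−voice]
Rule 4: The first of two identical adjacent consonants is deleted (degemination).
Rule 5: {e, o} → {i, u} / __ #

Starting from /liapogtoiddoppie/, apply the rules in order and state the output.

Rule 1 (stop-cluster i-epenthesis): /g/ and /t/ form a stop–stop cluster, so [i] is inserted between them. /d/ and /d/ form a stop–stop cluster, so [i] is inserted between them. /p/ and /p/ form a stop–stop cluster, so [i] is inserted between them. /liapogtoiddoppie/ → liapogitoididopipie.
Rule 2 (stop-cluster a-epenthesis): no segment meets the environment; /liapogitoididopipie/ is unchanged.
Rule 3 (high vowel syncope): /i/ is a high vowel flanked by voiceless consonants /p/ and /p/, so it deletes. /liapogitoididopipie/ → liapogitoididoppie.
Rule 4 (degemination): /pp/ is a geminate; the first /p/ deletes. /liapogitoididoppie/ → liapogitoididopie.
Rule 5 (final vowel raising): /e/ is a mid vowel in word-final position, so it raises to [i]. /liapogitoididopie/ → liapogitoididopii.

liapogitoididopii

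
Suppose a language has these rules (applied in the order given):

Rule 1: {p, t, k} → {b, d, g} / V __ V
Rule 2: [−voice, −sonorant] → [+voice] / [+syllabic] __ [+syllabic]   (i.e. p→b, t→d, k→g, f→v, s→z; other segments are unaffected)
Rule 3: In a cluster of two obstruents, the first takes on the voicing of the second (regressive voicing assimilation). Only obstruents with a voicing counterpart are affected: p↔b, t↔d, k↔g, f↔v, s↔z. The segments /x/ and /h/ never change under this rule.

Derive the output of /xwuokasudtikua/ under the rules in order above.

xwuogazuttigua

Rule 1 (intervocalic voicing): /k/ is a voiceless stop between vowels /o/ and /a/, so it voices to [g]. /k/ is a voiceless stop between vowels /i/ and /u/, so it voices to [g]. /xwuokasudtikua/ → xwuogasudtigua.
Rule 2 (intervocalic voicing): /s/ is a voiceless obstruent between vowels /a/ and /u/, so it voices to [z]. /xwuogasudtigua/ → xwuogazudtigua.
Rule 3 (regressive voicing assimilation): /d/ precedes the voiceless obstruent /t/, so it devoices to [t] by assimilation. /xwuogazudtigua/ → xwuogazuttigua.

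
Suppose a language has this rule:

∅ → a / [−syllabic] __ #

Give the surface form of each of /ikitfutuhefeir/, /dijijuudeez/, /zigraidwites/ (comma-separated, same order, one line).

/ikitfutuhefeir/: the form ends in the consonant /r/, so [a] is inserted word-finally. → [ikitfutuhefeira].
/dijijuudeez/: the form ends in the consonant /z/, so [a] is inserted word-finally. → [dijijuudeeza].
/zigraidwites/: the form ends in the consonant /s/, so [a] is inserted word-finally. → [zigraidwitesa].

ikitfutuhefeira, dijijuudeeza, zigraidwitesa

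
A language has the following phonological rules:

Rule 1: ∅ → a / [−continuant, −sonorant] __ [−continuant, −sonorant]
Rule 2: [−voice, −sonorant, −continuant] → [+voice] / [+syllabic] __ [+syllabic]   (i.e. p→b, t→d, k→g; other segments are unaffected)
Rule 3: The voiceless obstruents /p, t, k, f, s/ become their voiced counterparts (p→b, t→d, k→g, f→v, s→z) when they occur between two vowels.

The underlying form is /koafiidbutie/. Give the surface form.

Rule 1 (stop-cluster a-epenthesis): /d/ and /b/ form a stop–stop cluster, so [a] is inserted between them. /koafiidbutie/ → koafiidabutie.
Rule 2 (intervocalic voicing): /t/ is a voiceless stop between vowels /u/ and /i/, so it voices to [d]. /koafiidabutie/ → koafiidabudie.
Rule 3 (intervocalic voicing): /f/ is a voiceless obstruent between vowels /a/ and /i/, so it voices to [v]. /koafiidabudie/ → koaviidabudie.

koaviidabudie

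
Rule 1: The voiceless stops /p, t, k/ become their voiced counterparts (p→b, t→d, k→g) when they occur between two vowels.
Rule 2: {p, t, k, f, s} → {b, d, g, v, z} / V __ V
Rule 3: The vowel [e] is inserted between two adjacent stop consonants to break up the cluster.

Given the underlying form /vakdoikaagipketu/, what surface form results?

Rule 1 (intervocalic voicing): /k/ is a voiceless stop between vowels /i/ and /a/, so it voices to [g]. /t/ is a voiceless stop between vowels /e/ and /u/, so it voices to [d]. /vakdoikaagipketu/ → vakdoigaagipkedu.
Rule 2 (intervocalic voicing): no segment meets the environment; /vakdoigaagipkedu/ is unchanged.
Rule 3 (stop-cluster e-epenthesis): /k/ and /d/ form a stop–stop cluster, so [e] is inserted between them. /p/ and /k/ form a stop–stop cluster, so [e] is inserted between them. /vakdoigaagipkedu/ → vakedoigaagipekedu.

vakedoigaagipekedu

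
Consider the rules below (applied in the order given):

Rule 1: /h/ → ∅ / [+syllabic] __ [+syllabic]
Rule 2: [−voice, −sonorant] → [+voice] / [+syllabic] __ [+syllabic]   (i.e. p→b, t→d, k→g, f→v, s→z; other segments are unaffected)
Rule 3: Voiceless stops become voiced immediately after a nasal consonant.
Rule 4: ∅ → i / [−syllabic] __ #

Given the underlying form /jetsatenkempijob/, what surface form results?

jetsadengembijobi

Rule 1 (intervocalic h-deletion): no segment meets the environment; /jetsatenkempijob/ is unchanged.
Rule 2 (intervocalic voicing): /t/ is a voiceless obstruent between vowels /a/ and /e/, so it voices to [d]. /jetsatenkempijob/ → jetsadenkempijob.
Rule 3 (post-nasal voicing): /k/ is a voiceless stop immediately after the nasal /n/, so it voices to [g]. /p/ is a voiceless stop immediately after the nasal /m/, so it voices to [b]. /jetsadenkempijob/ → jetsadengembijob.
Rule 4 (final i-epenthesis): the form ends in the consonant /b/, so [i] is inserted word-finally. /jetsadengembijob/ → jetsadengembijobi.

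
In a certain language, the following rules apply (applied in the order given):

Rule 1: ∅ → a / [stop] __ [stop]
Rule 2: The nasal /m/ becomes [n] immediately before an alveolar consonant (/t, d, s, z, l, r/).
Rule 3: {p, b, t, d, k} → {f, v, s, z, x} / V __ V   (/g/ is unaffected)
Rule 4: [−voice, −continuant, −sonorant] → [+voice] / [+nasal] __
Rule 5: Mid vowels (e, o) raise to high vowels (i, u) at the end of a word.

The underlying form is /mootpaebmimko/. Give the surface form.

Rule 1 (stop-cluster a-epenthesis): /t/ and /p/ form a stop–stop cluster, so [a] is inserted between them. /mootpaebmimko/ → mootapaebmimko.
Rule 2 (nasal place assimilation): no segment meets the environment; /mootapaebmimko/ is unchanged.
Rule 3 (intervocalic spirantization): /t/ is a stop between vowels /o/ and /a/, so it spirantizes to the fricative [s]. /p/ is a stop between vowels /a/ and /a/, so it spirantizes to the fricative [f]. /mootapaebmimko/ → moosafaebmimko.
Rule 4 (post-nasal voicing): /k/ is a voiceless stop immediately after the nasal /m/, so it voices to [g]. /moosafaebmimko/ → moosafaebmimgo.
Rule 5 (final vowel raising): /o/ is a mid vowel in word-final position, so it raises to [u]. /moosafaebmimgo/ → moosafaebmimgu.

moosafaebmimgu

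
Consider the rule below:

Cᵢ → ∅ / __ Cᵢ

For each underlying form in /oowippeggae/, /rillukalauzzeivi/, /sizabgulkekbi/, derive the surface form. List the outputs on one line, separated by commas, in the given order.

/oowippeggae/: /pp/ is a geminate; the first /p/ deletes. /gg/ is a geminate; the first /g/ deletes. → [oowipegae].
/rillukalauzzeivi/: /ll/ is a geminate; the first /l/ deletes. /zz/ is a geminate; the first /z/ deletes. → [rilukalauzeivi].
/sizabgulkekbi/: the rule's environment is not met; surfaces unchanged as [sizabgulkekbi].

oowipegae, rilukalauzeivi, sizabgulkekbi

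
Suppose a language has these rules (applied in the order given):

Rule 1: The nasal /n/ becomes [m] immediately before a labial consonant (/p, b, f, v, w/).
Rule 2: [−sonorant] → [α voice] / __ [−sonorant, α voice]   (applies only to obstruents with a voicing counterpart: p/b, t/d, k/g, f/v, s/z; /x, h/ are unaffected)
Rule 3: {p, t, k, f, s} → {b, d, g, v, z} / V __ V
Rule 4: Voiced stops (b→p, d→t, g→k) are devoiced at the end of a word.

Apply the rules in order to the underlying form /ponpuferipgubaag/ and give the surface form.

Rule 1 (nasal place assimilation): /n/ precedes the labial consonant /p/, so it assimilates in place to [m]. /ponpuferipgubaag/ → pompuferipgubaag.
Rule 2 (regressive voicing assimilation): /p/ precedes the voiced obstruent /g/, so it voices to [b] by assimilation. /pompuferipgubaag/ → pompuferibgubaag.
Rule 3 (intervocalic voicing): /f/ is a voiceless obstruent between vowels /u/ and /e/, so it voices to [v]. /pompuferibgubaag/ → pompuveribgubaag.
Rule 4 (final devoicing): /g/ is a voiced stop in word-final position, so it devoices to [k]. /pompuveribgubaag/ → pompuveribgubaak.

pompuveribgubaak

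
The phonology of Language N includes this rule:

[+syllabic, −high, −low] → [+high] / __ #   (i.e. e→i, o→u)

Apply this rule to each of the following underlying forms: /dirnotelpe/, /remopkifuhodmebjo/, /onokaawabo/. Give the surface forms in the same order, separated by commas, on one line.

dirnotelpi, remopkifuhodmebju, onokaawabu

/dirnotelpe/: /e/ is a mid vowel in word-final position, so it raises to [i]. → [dirnotelpi].
/remopkifuhodmebjo/: /o/ is a mid vowel in word-final position, so it raises to [u]. → [remopkifuhodmebju].
/onokaawabo/: /o/ is a mid vowel in word-final position, so it raises to [u]. → [onokaawabu].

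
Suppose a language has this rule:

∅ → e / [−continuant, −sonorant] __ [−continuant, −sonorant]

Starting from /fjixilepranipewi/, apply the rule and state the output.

No segment of /fjixilepranipewi/ meets the structural description of the rule, so the form surfaces unchanged.

fjixilepranipewi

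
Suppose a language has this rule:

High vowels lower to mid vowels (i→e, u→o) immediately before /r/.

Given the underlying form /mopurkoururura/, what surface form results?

moporkoororora

/u/ is a high vowel immediately before /r/, so it lowers to [o].
/u/ is a high vowel immediately before /r/, so it lowers to [o].
/u/ is a high vowel immediately before /r/, so it lowers to [o].
/u/ is a high vowel immediately before /r/, so it lowers to [o].
Surface form: [moporkoororora].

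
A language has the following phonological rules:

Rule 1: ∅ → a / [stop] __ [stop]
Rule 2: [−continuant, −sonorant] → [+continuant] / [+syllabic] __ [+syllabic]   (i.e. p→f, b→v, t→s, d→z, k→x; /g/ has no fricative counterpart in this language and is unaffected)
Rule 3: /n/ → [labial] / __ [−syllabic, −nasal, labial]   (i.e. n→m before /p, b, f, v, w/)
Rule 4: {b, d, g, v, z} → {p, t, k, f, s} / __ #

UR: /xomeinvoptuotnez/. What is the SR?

xomeimvofasuotnes

Rule 1 (stop-cluster a-epenthesis): /p/ and /t/ form a stop–stop cluster, so [a] is inserted between them. /xomeinvoptuotnez/ → xomeinvopatuotnez.
Rule 2 (intervocalic spirantization): /p/ is a stop between vowels /o/ and /a/, so it spirantizes to the fricative [f]. /t/ is a stop between vowels /a/ and /u/, so it spirantizes to the fricative [s]. /xomeinvopatuotnez/ → xomeinvofasuotnez.
Rule 3 (nasal place assimilation): /n/ precedes the labial consonant /v/, so it assimilates in place to [m]. /xomeinvofasuotnez/ → xomeimvofasuotnez.
Rule 4 (final devoicing): /z/ is a voiced obstruent in word-final position, so it devoices to [s]. /xomeimvofasuotnez/ → xomeimvofasuotnes.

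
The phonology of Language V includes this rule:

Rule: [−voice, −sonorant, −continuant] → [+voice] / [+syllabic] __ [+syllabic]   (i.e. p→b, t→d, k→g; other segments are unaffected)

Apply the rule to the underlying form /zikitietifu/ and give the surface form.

zigidiedifu

/k/ is a voiceless stop between vowels /i/ and /i/, so it voices to [g].
/t/ is a voiceless stop between vowels /i/ and /i/, so it voices to [d].
/t/ is a voiceless stop between vowels /e/ and /i/, so it voices to [d].
Surface form: [zigidiedifu].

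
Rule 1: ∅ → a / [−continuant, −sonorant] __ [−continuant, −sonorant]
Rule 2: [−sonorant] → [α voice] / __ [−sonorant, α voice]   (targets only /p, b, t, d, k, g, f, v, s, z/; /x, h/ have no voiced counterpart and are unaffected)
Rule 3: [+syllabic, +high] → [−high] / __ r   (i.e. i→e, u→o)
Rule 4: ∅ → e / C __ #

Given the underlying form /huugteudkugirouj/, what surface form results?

huugateudakugerouje

Rule 1 (stop-cluster a-epenthesis): /g/ and /t/ form a stop–stop cluster, so [a] is inserted between them. /d/ and /k/ form a stop–stop cluster, so [a] is inserted between them. /huugteudkugirouj/ → huugateudakugirouj.
Rule 2 (regressive voicing assimilation): no segment meets the environment; /huugateudakugirouj/ is unchanged.
Rule 3 (pre-rhotic lowering): /i/ is a high vowel immediately before /r/, so it lowers to [e]. /huugateudakugirouj/ → huugateudakugerouj.
Rule 4 (final e-epenthesis): the form ends in the consonant /j/, so [e] is inserted word-finally. /huugateudakugerouj/ → huugateudakugerouje.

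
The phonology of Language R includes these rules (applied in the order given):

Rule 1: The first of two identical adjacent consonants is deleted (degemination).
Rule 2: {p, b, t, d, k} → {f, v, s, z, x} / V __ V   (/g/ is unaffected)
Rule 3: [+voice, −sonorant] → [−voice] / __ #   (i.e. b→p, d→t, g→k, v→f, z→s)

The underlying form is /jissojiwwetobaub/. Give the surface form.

jisojiwesovaup

Rule 1 (degemination): /ss/ is a geminate; the first /s/ deletes. /ww/ is a geminate; the first /w/ deletes. /jissojiwwetobaub/ → jisojiwetobaub.
Rule 2 (intervocalic spirantization): /t/ is a stop between vowels /e/ and /o/, so it spirantizes to the fricative [s]. /b/ is a stop between vowels /o/ and /a/, so it spirantizes to the fricative [v]. /jisojiwetobaub/ → jisojiwesovaub.
Rule 3 (final devoicing): /b/ is a voiced obstruent in word-final position, so it devoices to [p]. /jisojiwesovaub/ → jisojiwesovaup.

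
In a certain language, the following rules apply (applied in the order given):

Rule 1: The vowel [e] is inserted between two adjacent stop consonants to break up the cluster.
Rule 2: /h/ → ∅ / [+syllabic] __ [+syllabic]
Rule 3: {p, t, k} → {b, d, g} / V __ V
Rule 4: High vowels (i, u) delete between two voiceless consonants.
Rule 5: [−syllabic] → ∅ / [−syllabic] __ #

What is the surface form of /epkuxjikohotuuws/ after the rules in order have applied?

Rule 1 (stop-cluster e-epenthesis): /p/ and /k/ form a stop–stop cluster, so [e] is inserted between them. /epkuxjikohotuuws/ → epekuxjikohotuuws.
Rule 2 (intervocalic h-deletion): /h/ occurs between vowels /o/ and /o/, so it deletes. /epekuxjikohotuuws/ → epekuxjikootuuws.
Rule 3 (intervocalic voicing): /p/ is a voiceless stop between vowels /e/ and /e/, so it voices to [b]. /k/ is a voiceless stop between vowels /e/ and /u/, so it voices to [g]. /k/ is a voiceless stop between vowels /i/ and /o/, so it voices to [g]. /t/ is a voiceless stop between vowels /o/ and /u/, so it voices to [d]. /epekuxjikootuuws/ → ebeguxjigooduuws.
Rule 4 (high vowel syncope): no segment meets the environment; /ebeguxjigooduuws/ is unchanged.
Rule 5 (final cluster simplification): /s/ is the second consonant of a word-final cluster /ws/, so it deletes. /ebeguxjigooduuws/ → ebeguxjigooduuw.

ebeguxjigooduuw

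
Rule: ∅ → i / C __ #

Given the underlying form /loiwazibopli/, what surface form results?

loiwazibopli

No segment of /loiwazibopli/ meets the structural description of the rule, so the form surfaces unchanged.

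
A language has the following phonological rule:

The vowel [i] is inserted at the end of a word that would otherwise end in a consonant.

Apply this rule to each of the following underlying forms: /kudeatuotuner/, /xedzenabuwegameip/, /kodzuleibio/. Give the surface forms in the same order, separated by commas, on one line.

/kudeatuotuner/: the form ends in the consonant /r/, so [i] is inserted word-finally. → [kudeatuotuneri].
/xedzenabuwegameip/: the form ends in the consonant /p/, so [i] is inserted word-finally. → [xedzenabuwegameipi].
/kodzuleibio/: the rule's environment is not met; surfaces unchanged as [kodzuleibio].

kudeatuotuneri, xedzenabuwegameipi, kodzuleibio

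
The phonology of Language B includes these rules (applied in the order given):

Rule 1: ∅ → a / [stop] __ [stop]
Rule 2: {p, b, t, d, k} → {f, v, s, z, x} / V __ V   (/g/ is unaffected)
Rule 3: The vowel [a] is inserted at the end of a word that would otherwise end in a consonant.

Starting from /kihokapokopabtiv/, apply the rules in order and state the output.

kihoxafoxofavasiva

Rule 1 (stop-cluster a-epenthesis): /b/ and /t/ form a stop–stop cluster, so [a] is inserted between them. /kihokapokopabtiv/ → kihokapokopabativ.
Rule 2 (intervocalic spirantization): /k/ is a stop between vowels /o/ and /a/, so it spirantizes to the fricative [x]. /p/ is a stop between vowels /a/ and /o/, so it spirantizes to the fricative [f]. /k/ is a stop between vowels /o/ and /o/, so it spirantizes to the fricative [x]. /p/ is a stop between vowels /o/ and /a/, so it spirantizes to the fricative [f]. /b/ is a stop between vowels /a/ and /a/, so it spirantizes to the fricative [v]. /t/ is a stop between vowels /a/ and /i/, so it spirantizes to the fricative [s]. /kihokapokopabativ/ → kihoxafoxofavasiv.
Rule 3 (final a-epenthesis): the form ends in the consonant /v/, so [a] is inserted word-finally. /kihoxafoxofavasiv/ → kihoxafoxofavasiva.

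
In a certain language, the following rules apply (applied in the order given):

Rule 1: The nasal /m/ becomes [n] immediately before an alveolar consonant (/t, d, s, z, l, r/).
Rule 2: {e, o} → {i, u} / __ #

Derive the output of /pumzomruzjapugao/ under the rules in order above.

punzonruzjapugau

Rule 1 (nasal place assimilation): /m/ precedes the alveolar consonant /z/, so it assimilates in place to [n]. /m/ precedes the alveolar consonant /r/, so it assimilates in place to [n]. /pumzomruzjapugao/ → punzonruzjapugao.
Rule 2 (final vowel raising): /o/ is a mid vowel in word-final position, so it raises to [u]. /punzonruzjapugao/ → punzonruzjapugau.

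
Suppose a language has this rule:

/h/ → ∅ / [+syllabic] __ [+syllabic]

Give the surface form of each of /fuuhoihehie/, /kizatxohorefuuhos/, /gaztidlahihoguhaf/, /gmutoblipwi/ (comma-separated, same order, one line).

fuuoieie, kizatxoorefuuos, gaztidlaioguaf, gmutoblipwi

/fuuhoihehie/: /h/ occurs between vowels /u/ and /o/, so it deletes. /h/ occurs between vowels /i/ and /e/, so it deletes. /h/ occurs between vowels /e/ and /i/, so it deletes. → [fuuoieie].
/kizatxohorefuuhos/: /h/ occurs between vowels /o/ and /o/, so it deletes. /h/ occurs between vowels /u/ and /o/, so it deletes. → [kizatxoorefuuos].
/gaztidlahihoguhaf/: /h/ occurs between vowels /a/ and /i/, so it deletes. /h/ occurs between vowels /i/ and /o/, so it deletes. /h/ occurs between vowels /u/ and /a/, so it deletes. → [gaztidlaioguaf].
/gmutoblipwi/: the rule's environment is not met; surfaces unchanged as [gmutoblipwi].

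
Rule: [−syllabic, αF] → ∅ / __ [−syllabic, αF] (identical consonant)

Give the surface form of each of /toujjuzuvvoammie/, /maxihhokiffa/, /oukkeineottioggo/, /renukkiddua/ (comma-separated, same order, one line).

toujuzuvoamie, maxihokifa, oukeineotiogo, renukidua

/toujjuzuvvoammie/: /jj/ is a geminate; the first /j/ deletes. /vv/ is a geminate; the first /v/ deletes. /mm/ is a geminate; the first /m/ deletes. → [toujuzuvoamie].
/maxihhokiffa/: /hh/ is a geminate; the first /h/ deletes. /ff/ is a geminate; the first /f/ deletes. → [maxihokifa].
/oukkeineottioggo/: /kk/ is a geminate; the first /k/ deletes. /tt/ is a geminate; the first /t/ deletes. /gg/ is a geminate; the first /g/ deletes. → [oukeineotiogo].
/renukkiddua/: /kk/ is a geminate; the first /k/ deletes. /dd/ is a geminate; the first /d/ deletes. → [renukidua].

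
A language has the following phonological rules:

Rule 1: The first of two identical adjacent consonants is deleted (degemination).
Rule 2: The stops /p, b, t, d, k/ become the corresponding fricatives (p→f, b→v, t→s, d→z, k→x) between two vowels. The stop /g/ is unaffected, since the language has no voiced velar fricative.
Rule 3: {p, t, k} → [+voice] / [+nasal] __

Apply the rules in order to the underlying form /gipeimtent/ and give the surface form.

Rule 1 (degemination): no segment meets the environment; /gipeimtent/ is unchanged.
Rule 2 (intervocalic spirantization): /p/ is a stop between vowels /i/ and /e/, so it spirantizes to the fricative [f]. /gipeimtent/ → gifeimtent.
Rule 3 (post-nasal voicing): /t/ is a voiceless stop immediately after the nasal /m/, so it voices to [d]. /t/ is a voiceless stop immediately after the nasal /n/, so it voices to [d]. /gifeimtent/ → gifeimdend.

gifeimdend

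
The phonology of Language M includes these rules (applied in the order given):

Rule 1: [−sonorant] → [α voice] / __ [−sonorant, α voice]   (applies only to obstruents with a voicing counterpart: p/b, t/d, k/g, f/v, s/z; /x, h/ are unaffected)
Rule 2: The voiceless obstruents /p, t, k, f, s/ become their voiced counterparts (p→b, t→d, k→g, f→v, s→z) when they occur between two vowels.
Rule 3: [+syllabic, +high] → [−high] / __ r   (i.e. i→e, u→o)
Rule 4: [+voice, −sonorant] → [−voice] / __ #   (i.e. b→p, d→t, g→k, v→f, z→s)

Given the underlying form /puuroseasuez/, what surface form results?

Rule 1 (regressive voicing assimilation): no segment meets the environment; /puuroseasuez/ is unchanged.
Rule 2 (intervocalic voicing): /s/ is a voiceless obstruent between vowels /o/ and /e/, so it voices to [z]. /s/ is a voiceless obstruent between vowels /a/ and /u/, so it voices to [z]. /puuroseasuez/ → puurozeazuez.
Rule 3 (pre-rhotic lowering): /u/ is a high vowel immediately before /r/, so it lowers to [o]. /puurozeazuez/ → puorozeazuez.
Rule 4 (final devoicing): /z/ is a voiced obstruent in word-final position, so it devoices to [s]. /puorozeazuez/ → puorozeazues.

puorozeazues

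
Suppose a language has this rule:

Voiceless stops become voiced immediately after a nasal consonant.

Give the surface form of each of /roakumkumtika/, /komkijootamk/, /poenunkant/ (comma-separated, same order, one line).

roakumgumdika, komgijootamg, poenungand

/roakumkumtika/: /k/ is a voiceless stop immediately after the nasal /m/, so it voices to [g]. /t/ is a voiceless stop immediately after the nasal /m/, so it voices to [d]. → [roakumgumdika].
/komkijootamk/: /k/ is a voiceless stop immediately after the nasal /m/, so it voices to [g]. /k/ is a voiceless stop immediately after the nasal /m/, so it voices to [g]. → [komgijootamg].
/poenunkant/: /k/ is a voiceless stop immediately after the nasal /n/, so it voices to [g]. /t/ is a voiceless stop immediately after the nasal /n/, so it voices to [d]. → [poenungand].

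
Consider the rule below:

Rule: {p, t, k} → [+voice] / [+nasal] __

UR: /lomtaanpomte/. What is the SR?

/t/ is a voiceless stop immediately after the nasal /m/, so it voices to [d].
/p/ is a voiceless stop immediately after the nasal /n/, so it voices to [b].
/t/ is a voiceless stop immediately after the nasal /m/, so it voices to [d].
Surface form: [lomdaanbomde].

lomdaanbomde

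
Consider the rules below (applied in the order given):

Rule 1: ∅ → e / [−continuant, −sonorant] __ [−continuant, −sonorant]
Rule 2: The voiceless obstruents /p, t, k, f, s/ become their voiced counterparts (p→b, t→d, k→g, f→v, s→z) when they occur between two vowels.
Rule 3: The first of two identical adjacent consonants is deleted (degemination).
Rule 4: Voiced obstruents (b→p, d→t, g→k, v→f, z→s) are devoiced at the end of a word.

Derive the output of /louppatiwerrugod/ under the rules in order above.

Rule 1 (stop-cluster e-epenthesis): /p/ and /p/ form a stop–stop cluster, so [e] is inserted between them. /louppatiwerrugod/ → loupepatiwerrugod.
Rule 2 (intervocalic voicing): /p/ is a voiceless obstruent between vowels /u/ and /e/, so it voices to [b]. /p/ is a voiceless obstruent between vowels /e/ and /a/, so it voices to [b]. /t/ is a voiceless obstruent between vowels /a/ and /i/, so it voices to [d]. /loupepatiwerrugod/ → loubebadiwerrugod.
Rule 3 (degemination): /rr/ is a geminate; the first /r/ deletes. /loubebadiwerrugod/ → loubebadiwerugod.
Rule 4 (final devoicing): /d/ is a voiced obstruent in word-final position, so it devoices to [t]. /loubebadiwerugod/ → loubebadiwerugot.

loubebadiwerugot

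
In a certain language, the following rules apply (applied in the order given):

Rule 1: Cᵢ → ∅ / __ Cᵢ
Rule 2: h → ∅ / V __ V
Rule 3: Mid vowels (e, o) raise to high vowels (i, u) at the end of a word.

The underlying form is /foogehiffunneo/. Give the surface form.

Rule 1 (degemination): /ff/ is a geminate; the first /f/ deletes. /nn/ is a geminate; the first /n/ deletes. /foogehiffunneo/ → foogehifuneo.
Rule 2 (intervocalic h-deletion): /h/ occurs between vowels /e/ and /i/, so it deletes. /foogehifuneo/ → foogeifuneo.
Rule 3 (final vowel raising): /o/ is a mid vowel in word-final position, so it raises to [u]. /foogeifuneo/ → foogeifuneu.

foogeifuneu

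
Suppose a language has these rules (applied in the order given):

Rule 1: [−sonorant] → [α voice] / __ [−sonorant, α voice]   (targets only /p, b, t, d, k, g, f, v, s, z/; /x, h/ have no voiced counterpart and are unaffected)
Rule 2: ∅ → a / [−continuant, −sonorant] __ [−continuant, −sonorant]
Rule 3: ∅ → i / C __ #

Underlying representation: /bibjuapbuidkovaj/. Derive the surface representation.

bibjuababuitakovaji

Rule 1 (regressive voicing assimilation): /p/ precedes the voiced obstruent /b/, so it voices to [b] by assimilation. /d/ precedes the voiceless obstruent /k/, so it devoices to [t] by assimilation. /bibjuapbuidkovaj/ → bibjuabbuitkovaj.
Rule 2 (stop-cluster a-epenthesis): /b/ and /b/ form a stop–stop cluster, so [a] is inserted between them. /t/ and /k/ form a stop–stop cluster, so [a] is inserted between them. /bibjuabbuitkovaj/ → bibjuababuitakovaj.
Rule 3 (final i-epenthesis): the form ends in the consonant /j/, so [i] is inserted word-finally. /bibjuababuitakovaj/ → bibjuababuitakovaji.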